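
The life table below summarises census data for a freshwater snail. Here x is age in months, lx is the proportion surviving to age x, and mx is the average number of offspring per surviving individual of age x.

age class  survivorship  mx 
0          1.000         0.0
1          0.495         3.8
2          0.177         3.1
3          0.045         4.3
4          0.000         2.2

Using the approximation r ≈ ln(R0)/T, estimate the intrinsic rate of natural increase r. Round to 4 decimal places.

0.7108

R0 = Σ lx·mx = 0 + 1.881 + 0.5487 + 0.1935 + 0 = 2.6232
Σ x·lx·mx = 3.5589; T = 3.5589/2.6232 = 1.3567…
r ≈ ln(R0)/T = ln(2.6232)/1.3567… = 0.710838… → 0.7108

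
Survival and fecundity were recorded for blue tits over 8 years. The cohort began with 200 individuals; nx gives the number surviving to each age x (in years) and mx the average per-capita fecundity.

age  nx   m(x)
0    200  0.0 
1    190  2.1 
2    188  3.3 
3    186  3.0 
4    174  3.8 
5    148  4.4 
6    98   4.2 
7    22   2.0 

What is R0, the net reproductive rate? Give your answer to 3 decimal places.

lx = nx/n0 = nx/200: 1, 0.95, 0.94, 0.93, 0.87, 0.74, 0.49, 0.11
lx·mx by age: 0, 1.995, 3.102, 2.79, 3.306, 3.256, 2.058, 0.22
R0 = Σ lx·mx = 16.727 → 16.727

16.727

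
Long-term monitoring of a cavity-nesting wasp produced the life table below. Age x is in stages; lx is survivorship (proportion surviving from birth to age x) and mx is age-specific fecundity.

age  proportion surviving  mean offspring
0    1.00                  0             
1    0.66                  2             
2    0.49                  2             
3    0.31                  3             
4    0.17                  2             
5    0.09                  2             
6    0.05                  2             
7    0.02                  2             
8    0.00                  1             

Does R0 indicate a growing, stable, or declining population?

R0 = Σ lx·mx = 0 + 1.32 + 0.98 + 0.93 + 0.34 + 0.18 + 0.1 + 0.04 + 0 = 3.89
R0 > 1, so the population is growing.

growing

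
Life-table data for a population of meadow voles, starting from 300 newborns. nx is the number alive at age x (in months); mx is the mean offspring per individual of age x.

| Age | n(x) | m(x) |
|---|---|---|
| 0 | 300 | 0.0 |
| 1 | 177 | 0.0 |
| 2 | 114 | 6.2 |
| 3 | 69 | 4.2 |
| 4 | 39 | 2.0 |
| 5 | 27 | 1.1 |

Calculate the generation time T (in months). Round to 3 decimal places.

2.484

lx = nx/n0 = nx/300: 1, 0.59, 0.38, 0.23, 0.13, 0.09
lx·mx: 0, 0, 2.356, 0.966, 0.26, 0.099 → R0 = 3.681
x·lx·mx: 0, 0, 4.712, 2.898, 1.04, 0.495 → Σ = 9.145
T = 9.145 / 3.681 = 2.484379… → 2.484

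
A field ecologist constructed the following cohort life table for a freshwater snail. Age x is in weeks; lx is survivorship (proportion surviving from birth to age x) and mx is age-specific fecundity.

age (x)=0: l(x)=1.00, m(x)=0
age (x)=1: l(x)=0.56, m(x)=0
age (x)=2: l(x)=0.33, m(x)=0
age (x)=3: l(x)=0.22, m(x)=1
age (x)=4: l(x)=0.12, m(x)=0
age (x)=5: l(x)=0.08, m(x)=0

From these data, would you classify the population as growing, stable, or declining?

declining

R0 = Σ lx·mx = 0 + 0 + 0 + 0.22 + 0 + 0 = 0.22
R0 < 1, so the population is declining.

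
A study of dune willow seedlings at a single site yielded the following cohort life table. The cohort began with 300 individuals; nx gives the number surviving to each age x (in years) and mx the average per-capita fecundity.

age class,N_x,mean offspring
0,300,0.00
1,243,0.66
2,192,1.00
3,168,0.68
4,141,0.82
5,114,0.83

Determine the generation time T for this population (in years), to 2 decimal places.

2.69

lx = nx/n0 = nx/300: 1, 0.81, 0.64, 0.56, 0.47, 0.38
lx·mx: 0, 0.5346, 0.64, 0.3808, 0.3854, 0.3154 → R0 = 2.2562
x·lx·mx: 0, 0.5346, 1.28, 1.1424, 1.5416, 1.577 → Σ = 6.0756
T = 6.0756 / 2.2562 = 2.692846… → 2.69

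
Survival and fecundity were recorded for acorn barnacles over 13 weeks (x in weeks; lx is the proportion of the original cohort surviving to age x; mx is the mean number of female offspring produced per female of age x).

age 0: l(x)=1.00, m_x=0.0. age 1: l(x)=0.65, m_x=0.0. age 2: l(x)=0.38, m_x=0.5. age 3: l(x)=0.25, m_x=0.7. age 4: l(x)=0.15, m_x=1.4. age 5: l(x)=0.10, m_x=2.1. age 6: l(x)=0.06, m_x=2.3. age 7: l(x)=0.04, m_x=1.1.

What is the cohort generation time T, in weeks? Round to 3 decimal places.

4.065

lx·mx: 0, 0, 0.19, 0.175, 0.21, 0.21, 0.138, 0.044 → R0 = 0.967
x·lx·mx: 0, 0, 0.38, 0.525, 0.84, 1.05, 0.828, 0.308 → Σ = 3.931
T = 3.931 / 0.967 = 4.06515… → 4.065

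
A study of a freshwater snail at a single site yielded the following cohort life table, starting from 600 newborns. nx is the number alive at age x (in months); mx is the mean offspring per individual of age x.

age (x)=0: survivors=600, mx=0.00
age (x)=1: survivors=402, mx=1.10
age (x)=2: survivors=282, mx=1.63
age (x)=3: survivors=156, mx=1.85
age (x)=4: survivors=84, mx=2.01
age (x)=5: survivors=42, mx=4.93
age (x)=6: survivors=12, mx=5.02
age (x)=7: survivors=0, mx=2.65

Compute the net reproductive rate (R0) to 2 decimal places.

2.71

lx = nx/n0 = nx/600: 1, 0.67, 0.47, 0.26, 0.14, 0.07, 0.02, 0
lx·mx by age: 0, 0.737, 0.7661, 0.481, 0.2814, 0.3451, 0.1004, 0
R0 = Σ lx·mx = 2.711 → 2.71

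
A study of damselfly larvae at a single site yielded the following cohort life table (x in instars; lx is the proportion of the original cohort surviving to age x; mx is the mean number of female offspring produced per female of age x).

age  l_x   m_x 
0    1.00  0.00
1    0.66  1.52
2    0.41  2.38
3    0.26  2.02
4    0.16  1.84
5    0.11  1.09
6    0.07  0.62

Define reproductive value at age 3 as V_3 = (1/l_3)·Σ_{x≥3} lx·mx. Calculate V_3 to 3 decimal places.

lx·mx for x ≥ 3: 0.5252, 0.2944, 0.1199, 0.0434 → sum = 0.9829
V_3 = 0.9829 / l_3 = 0.9829 / 0.26 = 3.780385… → 3.780

3.780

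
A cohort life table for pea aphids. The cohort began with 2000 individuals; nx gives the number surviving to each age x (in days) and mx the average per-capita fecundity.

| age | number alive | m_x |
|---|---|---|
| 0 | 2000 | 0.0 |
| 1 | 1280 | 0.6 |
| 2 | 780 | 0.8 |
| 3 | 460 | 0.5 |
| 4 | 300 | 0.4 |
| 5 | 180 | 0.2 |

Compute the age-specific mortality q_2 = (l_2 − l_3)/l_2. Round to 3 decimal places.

lx = nx/n0 = nx/2000: 1, 0.64, 0.39, 0.23, 0.15, 0.09
q_2 = (l_2 − l_3) / l_2 = (0.39 − 0.23) / 0.39
     = 0.16 / 0.39 = 0.410256… → 0.410

0.410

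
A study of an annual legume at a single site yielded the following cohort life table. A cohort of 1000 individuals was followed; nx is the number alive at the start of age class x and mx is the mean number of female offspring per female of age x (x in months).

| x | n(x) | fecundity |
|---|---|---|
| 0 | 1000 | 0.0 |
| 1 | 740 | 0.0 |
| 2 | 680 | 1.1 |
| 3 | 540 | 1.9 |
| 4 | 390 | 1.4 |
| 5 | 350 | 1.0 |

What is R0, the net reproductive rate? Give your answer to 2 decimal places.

2.67

lx = nx/n0 = nx/1000: 1, 0.74, 0.68, 0.54, 0.39, 0.35
lx·mx by age: 0, 0, 0.748, 1.026, 0.546, 0.35
R0 = Σ lx·mx = 2.67 → 2.67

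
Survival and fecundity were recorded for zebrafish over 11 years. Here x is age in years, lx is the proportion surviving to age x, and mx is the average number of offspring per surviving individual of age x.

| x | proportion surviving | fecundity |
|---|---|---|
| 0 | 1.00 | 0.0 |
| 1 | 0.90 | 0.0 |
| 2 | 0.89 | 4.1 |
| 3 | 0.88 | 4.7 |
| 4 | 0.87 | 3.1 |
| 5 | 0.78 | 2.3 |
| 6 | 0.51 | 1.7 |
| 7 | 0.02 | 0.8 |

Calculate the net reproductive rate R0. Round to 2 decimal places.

13.16

lx·mx by age: 0, 0, 3.649, 4.136, 2.697, 1.794, 0.867, 0.016
R0 = Σ lx·mx = 13.159 → 13.16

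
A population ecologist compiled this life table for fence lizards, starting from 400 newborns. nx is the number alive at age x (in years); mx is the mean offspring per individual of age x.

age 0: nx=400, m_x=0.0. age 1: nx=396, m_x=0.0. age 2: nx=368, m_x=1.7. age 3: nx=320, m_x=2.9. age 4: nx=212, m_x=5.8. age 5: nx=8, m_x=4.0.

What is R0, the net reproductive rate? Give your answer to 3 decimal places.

7.038

lx = nx/n0 = nx/400: 1, 0.99, 0.92, 0.8, 0.53, 0.02
lx·mx by age: 0, 0, 1.564, 2.32, 3.074, 0.08
R0 = Σ lx·mx = 7.038 → 7.038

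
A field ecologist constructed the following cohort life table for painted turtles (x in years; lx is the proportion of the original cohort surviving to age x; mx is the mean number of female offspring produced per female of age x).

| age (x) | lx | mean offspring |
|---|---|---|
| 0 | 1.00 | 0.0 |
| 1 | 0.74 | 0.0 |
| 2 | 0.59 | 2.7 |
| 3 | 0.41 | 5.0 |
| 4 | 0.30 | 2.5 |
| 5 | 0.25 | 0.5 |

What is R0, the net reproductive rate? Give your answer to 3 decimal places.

lx·mx by age: 0, 0, 1.593, 2.05, 0.75, 0.125
R0 = Σ lx·mx = 4.518 → 4.518

4.518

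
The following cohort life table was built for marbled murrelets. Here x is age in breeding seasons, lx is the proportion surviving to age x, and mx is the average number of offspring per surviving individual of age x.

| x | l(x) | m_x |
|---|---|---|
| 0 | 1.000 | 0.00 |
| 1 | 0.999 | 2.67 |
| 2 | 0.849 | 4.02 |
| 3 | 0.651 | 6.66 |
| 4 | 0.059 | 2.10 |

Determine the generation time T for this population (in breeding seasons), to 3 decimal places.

lx·mx: 0, 2.66733, 3.41298, 4.33566, 0.1239 → R0 = 10.53987
x·lx·mx: 0, 2.66733, 6.82596, 13.00698, 0.4956 → Σ = 22.99587
T = 22.99587 / 10.53987 = 2.181798… → 2.182

2.182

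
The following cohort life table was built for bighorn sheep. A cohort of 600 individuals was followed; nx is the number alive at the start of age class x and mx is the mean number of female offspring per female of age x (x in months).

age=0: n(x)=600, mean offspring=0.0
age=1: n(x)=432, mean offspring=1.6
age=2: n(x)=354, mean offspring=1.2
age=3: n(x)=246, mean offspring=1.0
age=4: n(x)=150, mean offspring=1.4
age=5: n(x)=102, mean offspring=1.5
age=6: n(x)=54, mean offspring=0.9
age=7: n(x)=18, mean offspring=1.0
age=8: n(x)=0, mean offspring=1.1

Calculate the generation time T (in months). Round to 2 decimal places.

2.40

lx = nx/n0 = nx/600: 1, 0.72, 0.59, 0.41, 0.25, 0.17, 0.09, 0.03, 0
lx·mx: 0, 1.152, 0.708, 0.41, 0.35, 0.255, 0.081, 0.03, 0 → R0 = 2.986
x·lx·mx: 0, 1.152, 1.416, 1.23, 1.4, 1.275, 0.486, 0.21, 0 → Σ = 7.169
T = 7.169 / 2.986 = 2.400871… → 2.40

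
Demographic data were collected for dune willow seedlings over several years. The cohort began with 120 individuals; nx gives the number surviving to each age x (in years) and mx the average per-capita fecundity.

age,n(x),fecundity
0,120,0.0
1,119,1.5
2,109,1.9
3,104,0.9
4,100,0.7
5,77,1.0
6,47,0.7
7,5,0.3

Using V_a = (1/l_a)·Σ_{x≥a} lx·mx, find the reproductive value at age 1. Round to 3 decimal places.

lx = nx/n0 = nx/120: 1, 0.99167…, 0.90833…, 0.86667…, 0.83333…, 0.64167…, 0.39167…, 0.04167…
lx·mx for x ≥ 1: 1.4875…, 1.725833…, 0.78…, 0.583333…, 0.641667…, 0.274167…, 0.0125… → sum = 5.505…
V_1 = 5.505… / l_1 = 5.505… / 0.991667… = 5.551261… → 5.551

5.551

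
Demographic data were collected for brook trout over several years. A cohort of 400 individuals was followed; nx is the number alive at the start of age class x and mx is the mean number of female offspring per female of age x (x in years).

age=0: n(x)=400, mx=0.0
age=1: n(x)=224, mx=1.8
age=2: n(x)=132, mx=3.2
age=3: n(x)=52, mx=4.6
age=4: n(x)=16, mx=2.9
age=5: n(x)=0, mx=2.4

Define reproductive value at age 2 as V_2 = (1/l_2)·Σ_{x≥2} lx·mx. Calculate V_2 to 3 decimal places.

5.364

lx = nx/n0 = nx/400: 1, 0.56, 0.33, 0.13, 0.04, 0
lx·mx for x ≥ 2: 1.056, 0.598, 0.116, 0 → sum = 1.77
V_2 = 1.77 / l_2 = 1.77 / 0.33 = 5.363636… → 5.364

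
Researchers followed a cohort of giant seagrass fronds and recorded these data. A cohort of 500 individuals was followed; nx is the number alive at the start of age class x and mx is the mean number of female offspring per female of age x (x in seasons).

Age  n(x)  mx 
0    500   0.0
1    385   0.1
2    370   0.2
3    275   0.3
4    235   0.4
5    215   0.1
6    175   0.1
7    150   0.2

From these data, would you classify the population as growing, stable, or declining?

declining

lx = nx/n0 = nx/500: 1, 0.77, 0.74, 0.55, 0.47, 0.43, 0.35, 0.3
R0 = Σ lx·mx = 0 + 0.077 + 0.148 + 0.165 + 0.188 + 0.043 + 0.035 + 0.06 = 0.716
R0 < 1, so the population is declining.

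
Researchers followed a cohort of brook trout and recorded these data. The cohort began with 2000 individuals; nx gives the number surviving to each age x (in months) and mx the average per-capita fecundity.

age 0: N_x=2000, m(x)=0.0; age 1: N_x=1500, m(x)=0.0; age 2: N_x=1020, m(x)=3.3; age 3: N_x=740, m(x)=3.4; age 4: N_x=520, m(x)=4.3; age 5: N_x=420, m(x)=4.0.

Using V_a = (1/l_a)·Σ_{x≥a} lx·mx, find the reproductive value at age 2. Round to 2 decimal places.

9.61

lx = nx/n0 = nx/2000: 1, 0.75, 0.51, 0.37, 0.26, 0.21
lx·mx for x ≥ 2: 1.683, 1.258, 1.118, 0.84 → sum = 4.899
V_2 = 4.899 / l_2 = 4.899 / 0.51 = 9.605882… → 9.61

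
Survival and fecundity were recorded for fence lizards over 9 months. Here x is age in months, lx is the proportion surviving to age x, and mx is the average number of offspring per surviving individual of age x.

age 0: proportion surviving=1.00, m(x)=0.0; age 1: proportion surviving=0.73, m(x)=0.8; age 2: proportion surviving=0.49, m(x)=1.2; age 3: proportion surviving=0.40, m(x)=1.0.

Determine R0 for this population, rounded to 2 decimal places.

lx·mx by age: 0, 0.584, 0.588, 0.4
R0 = Σ lx·mx = 1.572 → 1.57

1.57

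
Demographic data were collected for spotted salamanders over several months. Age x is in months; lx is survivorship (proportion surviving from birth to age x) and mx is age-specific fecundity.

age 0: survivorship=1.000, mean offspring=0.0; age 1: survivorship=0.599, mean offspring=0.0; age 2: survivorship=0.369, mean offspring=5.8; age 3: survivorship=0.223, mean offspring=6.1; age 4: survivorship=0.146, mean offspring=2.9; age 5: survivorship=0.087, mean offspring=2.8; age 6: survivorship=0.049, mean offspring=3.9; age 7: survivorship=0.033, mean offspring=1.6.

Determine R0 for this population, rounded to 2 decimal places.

4.41

lx·mx by age: 0, 0, 2.1402, 1.3603, 0.4234, 0.2436, 0.1911, 0.0528
R0 = Σ lx·mx = 4.4114 → 4.41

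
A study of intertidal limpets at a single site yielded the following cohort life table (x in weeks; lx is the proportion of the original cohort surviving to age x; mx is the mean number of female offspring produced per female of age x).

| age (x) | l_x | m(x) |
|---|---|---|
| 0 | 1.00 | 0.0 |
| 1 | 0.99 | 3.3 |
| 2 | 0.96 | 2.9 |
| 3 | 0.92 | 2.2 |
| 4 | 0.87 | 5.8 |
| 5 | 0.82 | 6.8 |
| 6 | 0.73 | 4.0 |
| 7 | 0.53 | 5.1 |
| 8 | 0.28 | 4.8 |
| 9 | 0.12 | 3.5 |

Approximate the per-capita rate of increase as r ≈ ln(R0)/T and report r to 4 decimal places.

0.7466

R0 = Σ lx·mx = 0 + 3.267 + 2.784 + 2.024 + 5.046 + 5.576 + 2.92 + 2.703 + 1.344 + 0.42 = 26.084
Σ x·lx·mx = 113.944; T = 113.944/26.084 = 4.36835…
r ≈ ln(R0)/T = ln(26.084)/4.36835… = 0.74658… → 0.7466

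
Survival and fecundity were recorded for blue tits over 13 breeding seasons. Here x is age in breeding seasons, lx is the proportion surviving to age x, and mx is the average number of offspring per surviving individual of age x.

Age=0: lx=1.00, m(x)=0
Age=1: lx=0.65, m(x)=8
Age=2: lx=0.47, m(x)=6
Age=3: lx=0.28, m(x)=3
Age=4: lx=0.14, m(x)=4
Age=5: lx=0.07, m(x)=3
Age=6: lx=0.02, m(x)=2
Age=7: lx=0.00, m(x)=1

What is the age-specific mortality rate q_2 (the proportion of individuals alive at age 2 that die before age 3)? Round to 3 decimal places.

0.404

q_2 = (l_2 − l_3) / l_2 = (0.47 − 0.28) / 0.47
     = 0.19 / 0.47 = 0.404255… → 0.404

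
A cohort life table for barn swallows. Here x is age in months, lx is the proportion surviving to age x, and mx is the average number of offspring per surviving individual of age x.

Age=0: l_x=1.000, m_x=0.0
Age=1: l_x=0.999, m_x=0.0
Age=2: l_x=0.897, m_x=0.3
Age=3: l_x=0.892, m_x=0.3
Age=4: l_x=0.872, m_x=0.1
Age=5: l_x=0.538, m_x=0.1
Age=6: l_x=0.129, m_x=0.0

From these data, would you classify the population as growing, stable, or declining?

declining

R0 = Σ lx·mx = 0 + 0 + 0.2691 + 0.2676 + 0.0872 + 0.0538 + 0 = 0.6777
R0 < 1, so the population is declining.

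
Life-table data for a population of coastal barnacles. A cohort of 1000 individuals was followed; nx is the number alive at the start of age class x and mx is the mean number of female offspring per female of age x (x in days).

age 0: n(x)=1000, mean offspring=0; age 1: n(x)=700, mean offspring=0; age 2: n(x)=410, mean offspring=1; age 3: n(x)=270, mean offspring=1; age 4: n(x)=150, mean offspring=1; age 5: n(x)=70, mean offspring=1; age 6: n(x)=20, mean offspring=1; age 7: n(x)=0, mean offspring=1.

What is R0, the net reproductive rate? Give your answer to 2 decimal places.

lx = nx/n0 = nx/1000: 1, 0.7, 0.41, 0.27, 0.15, 0.07, 0.02, 0
lx·mx by age: 0, 0, 0.41, 0.27, 0.15, 0.07, 0.02, 0
R0 = Σ lx·mx = 0.92 → 0.92

0.92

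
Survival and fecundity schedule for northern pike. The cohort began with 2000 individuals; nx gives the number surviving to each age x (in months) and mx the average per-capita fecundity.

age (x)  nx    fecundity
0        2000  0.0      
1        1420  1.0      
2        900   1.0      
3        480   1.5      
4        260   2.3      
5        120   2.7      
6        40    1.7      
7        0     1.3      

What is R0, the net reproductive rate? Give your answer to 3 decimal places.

2.015

lx = nx/n0 = nx/2000: 1, 0.71, 0.45, 0.24, 0.13, 0.06, 0.02, 0
lx·mx by age: 0, 0.71, 0.45, 0.36, 0.299, 0.162, 0.034, 0
R0 = Σ lx·mx = 2.015 → 2.015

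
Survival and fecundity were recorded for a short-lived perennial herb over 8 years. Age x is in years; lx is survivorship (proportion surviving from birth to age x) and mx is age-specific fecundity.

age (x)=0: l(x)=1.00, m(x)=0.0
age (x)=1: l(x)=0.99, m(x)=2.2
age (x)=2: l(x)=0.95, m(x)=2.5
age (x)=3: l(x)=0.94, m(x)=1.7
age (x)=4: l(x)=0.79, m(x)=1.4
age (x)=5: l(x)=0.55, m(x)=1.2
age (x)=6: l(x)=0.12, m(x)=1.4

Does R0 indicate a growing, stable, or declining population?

growing

R0 = Σ lx·mx = 0 + 2.178 + 2.375 + 1.598 + 1.106 + 0.66 + 0.168 = 8.085
R0 > 1, so the population is growing.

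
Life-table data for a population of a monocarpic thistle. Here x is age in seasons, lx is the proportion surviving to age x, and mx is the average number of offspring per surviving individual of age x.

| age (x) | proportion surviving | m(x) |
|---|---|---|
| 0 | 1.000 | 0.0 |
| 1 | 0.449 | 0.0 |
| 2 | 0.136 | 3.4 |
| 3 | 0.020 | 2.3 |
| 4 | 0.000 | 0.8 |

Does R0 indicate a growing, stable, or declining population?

R0 = Σ lx·mx = 0 + 0 + 0.4624 + 0.046 + 0 = 0.5084
R0 < 1, so the population is declining.

declining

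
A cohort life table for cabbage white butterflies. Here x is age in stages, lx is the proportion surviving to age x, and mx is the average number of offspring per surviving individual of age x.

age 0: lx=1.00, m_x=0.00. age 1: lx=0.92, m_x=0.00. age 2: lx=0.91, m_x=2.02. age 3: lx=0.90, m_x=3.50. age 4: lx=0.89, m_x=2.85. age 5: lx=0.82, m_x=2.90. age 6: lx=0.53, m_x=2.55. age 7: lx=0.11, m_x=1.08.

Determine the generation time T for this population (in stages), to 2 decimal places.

3.88

lx·mx: 0, 0, 1.8382, 3.15, 2.5365, 2.378, 1.3515, 0.1188 → R0 = 11.373
x·lx·mx: 0, 0, 3.6764, 9.45, 10.146, 11.89, 8.109, 0.8316 → Σ = 44.103
T = 44.103 / 11.373 = 3.877869… → 3.88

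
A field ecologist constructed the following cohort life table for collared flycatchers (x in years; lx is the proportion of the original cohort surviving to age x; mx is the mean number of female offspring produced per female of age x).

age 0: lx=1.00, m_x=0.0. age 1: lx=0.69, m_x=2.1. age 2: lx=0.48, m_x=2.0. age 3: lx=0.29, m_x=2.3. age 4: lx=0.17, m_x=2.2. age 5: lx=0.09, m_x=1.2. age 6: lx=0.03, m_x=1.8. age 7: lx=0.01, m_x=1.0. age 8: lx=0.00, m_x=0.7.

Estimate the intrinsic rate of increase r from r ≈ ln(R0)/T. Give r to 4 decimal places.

R0 = Σ lx·mx = 0 + 1.449 + 0.96 + 0.667 + 0.374 + 0.108 + 0.054 + 0.01 + 0 = 3.622
Σ x·lx·mx = 7.8; T = 7.8/3.622 = 2.15351…
r ≈ ln(R0)/T = ln(3.622)/2.15351… = 0.597642… → 0.5976

0.5976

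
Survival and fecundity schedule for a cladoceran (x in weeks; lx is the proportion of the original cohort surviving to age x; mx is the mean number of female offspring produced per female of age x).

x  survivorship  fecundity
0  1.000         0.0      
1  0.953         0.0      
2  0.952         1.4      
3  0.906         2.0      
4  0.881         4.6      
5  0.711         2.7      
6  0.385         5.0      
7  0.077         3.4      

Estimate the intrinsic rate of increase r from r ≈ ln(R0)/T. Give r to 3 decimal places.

0.580

R0 = Σ lx·mx = 0 + 0 + 1.3328 + 1.812 + 4.0526 + 1.9197 + 1.925 + 0.2618 = 11.3039
Σ x·lx·mx = 47.2931; T = 47.2931/11.3039 = 4.18379…
r ≈ ln(R0)/T = ln(11.3039)/4.18379… = 0.57965… → 0.580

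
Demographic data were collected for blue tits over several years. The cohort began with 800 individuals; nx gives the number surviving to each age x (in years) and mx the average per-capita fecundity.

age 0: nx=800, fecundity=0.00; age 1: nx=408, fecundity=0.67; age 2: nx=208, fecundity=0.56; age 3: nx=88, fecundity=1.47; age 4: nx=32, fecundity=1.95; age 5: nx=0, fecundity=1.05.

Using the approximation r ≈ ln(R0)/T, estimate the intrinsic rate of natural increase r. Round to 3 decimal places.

-0.162

lx = nx/n0 = nx/800: 1, 0.51, 0.26, 0.11, 0.04, 0
R0 = Σ lx·mx = 0 + 0.3417 + 0.1456 + 0.1617 + 0.078 + 0 = 0.727
Σ x·lx·mx = 1.43; T = 1.43/0.727 = 1.96699…
r ≈ ln(R0)/T = ln(0.727)/1.96699… = -0.16209… → -0.162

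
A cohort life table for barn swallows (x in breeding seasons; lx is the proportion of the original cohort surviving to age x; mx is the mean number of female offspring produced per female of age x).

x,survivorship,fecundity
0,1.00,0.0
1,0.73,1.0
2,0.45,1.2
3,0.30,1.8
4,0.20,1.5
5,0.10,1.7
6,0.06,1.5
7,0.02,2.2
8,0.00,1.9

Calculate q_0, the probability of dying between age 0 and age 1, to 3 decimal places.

q_0 = (l_0 − l_1) / l_0 = (1 − 0.73) / 1
     = 0.27 / 1 = 0.27 → 0.270

0.270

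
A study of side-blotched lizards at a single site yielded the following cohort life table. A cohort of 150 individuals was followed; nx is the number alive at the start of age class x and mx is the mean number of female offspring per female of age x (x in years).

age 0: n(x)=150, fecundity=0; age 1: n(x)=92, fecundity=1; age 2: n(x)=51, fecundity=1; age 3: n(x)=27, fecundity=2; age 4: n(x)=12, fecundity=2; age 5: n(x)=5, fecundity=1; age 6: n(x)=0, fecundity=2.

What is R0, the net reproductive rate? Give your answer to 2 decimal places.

1.51

lx = nx/n0 = nx/150: 1, 0.61333…, 0.34, 0.18, 0.08, 0.03333…, 0
lx·mx by age: 0, 0.613333…, 0.34, 0.36, 0.16, 0.033333…, 0
R0 = Σ lx·mx = 1.506667… → 1.51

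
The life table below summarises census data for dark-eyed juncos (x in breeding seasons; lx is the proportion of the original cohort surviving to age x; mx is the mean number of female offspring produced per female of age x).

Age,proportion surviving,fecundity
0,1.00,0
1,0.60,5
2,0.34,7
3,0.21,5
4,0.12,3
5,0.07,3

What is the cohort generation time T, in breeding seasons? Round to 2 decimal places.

1.91

lx·mx: 0, 3, 2.38, 1.05, 0.36, 0.21 → R0 = 7
x·lx·mx: 0, 3, 4.76, 3.15, 1.44, 1.05 → Σ = 13.4
T = 13.4 / 7 = 1.914286… → 1.91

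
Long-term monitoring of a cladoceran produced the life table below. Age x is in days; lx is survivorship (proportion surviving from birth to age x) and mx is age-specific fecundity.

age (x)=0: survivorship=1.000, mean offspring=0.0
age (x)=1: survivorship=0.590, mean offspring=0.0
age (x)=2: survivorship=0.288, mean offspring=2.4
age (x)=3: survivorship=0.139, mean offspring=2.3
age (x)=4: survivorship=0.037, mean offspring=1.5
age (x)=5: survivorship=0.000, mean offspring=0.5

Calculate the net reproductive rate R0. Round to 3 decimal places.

1.066

lx·mx by age: 0, 0, 0.6912, 0.3197, 0.0555, 0
R0 = Σ lx·mx = 1.0664 → 1.066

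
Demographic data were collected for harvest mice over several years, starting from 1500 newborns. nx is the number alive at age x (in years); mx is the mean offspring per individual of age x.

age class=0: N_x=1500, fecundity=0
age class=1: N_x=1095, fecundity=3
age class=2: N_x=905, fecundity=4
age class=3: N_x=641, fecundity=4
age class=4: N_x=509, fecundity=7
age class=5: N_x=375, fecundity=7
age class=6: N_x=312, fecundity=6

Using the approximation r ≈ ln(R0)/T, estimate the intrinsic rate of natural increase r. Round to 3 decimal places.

0.758

lx = nx/n0 = nx/1500: 1, 0.73, 0.60333…, 0.42733…, 0.33933…, 0.25, 0.208
R0 = Σ lx·mx = 0 + 2.19 + 2.41333… + 1.70933… + 2.37533… + 1.75 + 1.248 = 11.686…
Σ x·lx·mx = 37.884…; T = 37.884…/11.686… = 3.24183…
r ≈ ln(R0)/T = ln(11.686…)/3.24183… = 0.75834… → 0.758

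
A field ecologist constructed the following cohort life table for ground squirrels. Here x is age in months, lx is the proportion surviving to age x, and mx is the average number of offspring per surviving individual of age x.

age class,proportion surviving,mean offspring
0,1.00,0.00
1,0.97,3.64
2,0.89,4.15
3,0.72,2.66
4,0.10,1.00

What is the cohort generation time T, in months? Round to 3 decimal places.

1.847

lx·mx: 0, 3.5308, 3.6935, 1.9152, 0.1 → R0 = 9.2395
x·lx·mx: 0, 3.5308, 7.387, 5.7456, 0.4 → Σ = 17.0634
T = 17.0634 / 9.2395 = 1.846788… → 1.847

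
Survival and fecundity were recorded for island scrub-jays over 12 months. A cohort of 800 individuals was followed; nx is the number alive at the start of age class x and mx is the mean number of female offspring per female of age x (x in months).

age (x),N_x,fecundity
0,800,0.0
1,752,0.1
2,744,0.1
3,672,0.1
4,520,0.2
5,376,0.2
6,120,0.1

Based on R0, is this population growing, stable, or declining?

declining

lx = nx/n0 = nx/800: 1, 0.94, 0.93, 0.84, 0.65, 0.47, 0.15
R0 = Σ lx·mx = 0 + 0.094 + 0.093 + 0.084 + 0.13 + 0.094 + 0.015 = 0.51
R0 < 1, so the population is declining.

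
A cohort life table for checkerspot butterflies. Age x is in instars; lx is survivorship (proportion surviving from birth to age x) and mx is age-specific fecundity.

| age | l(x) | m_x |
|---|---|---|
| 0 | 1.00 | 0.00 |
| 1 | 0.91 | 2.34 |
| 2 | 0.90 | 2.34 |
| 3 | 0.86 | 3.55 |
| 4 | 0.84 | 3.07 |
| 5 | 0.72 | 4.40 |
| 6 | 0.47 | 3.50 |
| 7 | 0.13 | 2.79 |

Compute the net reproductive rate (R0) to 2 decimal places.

lx·mx by age: 0, 2.1294, 2.106, 3.053, 2.5788, 3.168, 1.645, 0.3627
R0 = Σ lx·mx = 15.0429 → 15.04

15.04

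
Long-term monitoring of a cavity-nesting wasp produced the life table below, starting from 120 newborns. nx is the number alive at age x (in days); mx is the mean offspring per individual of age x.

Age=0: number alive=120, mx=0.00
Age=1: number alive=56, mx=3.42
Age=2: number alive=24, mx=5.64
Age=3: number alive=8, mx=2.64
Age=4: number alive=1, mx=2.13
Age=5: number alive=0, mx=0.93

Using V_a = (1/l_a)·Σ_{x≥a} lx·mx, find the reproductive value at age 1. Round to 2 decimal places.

6.25

lx = nx/n0 = nx/120: 1, 0.46667…, 0.2, 0.06667…, 0.00833…, 0
lx·mx for x ≥ 1: 1.596…, 1.128, 0.176…, 0.01775…, 0 → sum = 2.91775…
V_1 = 2.91775… / l_1 = 2.91775… / 0.466667… = 6.252321… → 6.25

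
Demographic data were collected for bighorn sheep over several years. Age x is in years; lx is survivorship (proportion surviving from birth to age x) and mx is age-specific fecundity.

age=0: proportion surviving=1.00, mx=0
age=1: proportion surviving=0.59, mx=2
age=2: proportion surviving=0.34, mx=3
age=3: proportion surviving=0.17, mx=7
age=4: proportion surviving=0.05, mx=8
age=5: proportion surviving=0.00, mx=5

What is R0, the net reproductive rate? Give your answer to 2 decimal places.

3.79

lx·mx by age: 0, 1.18, 1.02, 1.19, 0.4, 0
R0 = Σ lx·mx = 3.79 → 3.79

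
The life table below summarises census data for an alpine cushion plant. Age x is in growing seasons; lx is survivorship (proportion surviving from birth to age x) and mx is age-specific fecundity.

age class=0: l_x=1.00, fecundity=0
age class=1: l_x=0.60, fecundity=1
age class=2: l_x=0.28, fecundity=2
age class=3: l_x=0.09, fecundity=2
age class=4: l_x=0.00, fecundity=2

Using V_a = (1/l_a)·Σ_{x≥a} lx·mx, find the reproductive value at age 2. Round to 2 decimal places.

lx·mx for x ≥ 2: 0.56, 0.18, 0 → sum = 0.74
V_2 = 0.74 / l_2 = 0.74 / 0.28 = 2.642857… → 2.64

2.64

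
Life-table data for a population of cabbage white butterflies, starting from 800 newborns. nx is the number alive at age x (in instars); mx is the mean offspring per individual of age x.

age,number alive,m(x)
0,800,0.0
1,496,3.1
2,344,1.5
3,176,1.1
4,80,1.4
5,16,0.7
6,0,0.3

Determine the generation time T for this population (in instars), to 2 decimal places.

lx = nx/n0 = nx/800: 1, 0.62, 0.43, 0.22, 0.1, 0.02, 0
lx·mx: 0, 1.922, 0.645, 0.242, 0.14, 0.014, 0 → R0 = 2.963
x·lx·mx: 0, 1.922, 1.29, 0.726, 0.56, 0.07, 0 → Σ = 4.568
T = 4.568 / 2.963 = 1.541681… → 1.54

1.54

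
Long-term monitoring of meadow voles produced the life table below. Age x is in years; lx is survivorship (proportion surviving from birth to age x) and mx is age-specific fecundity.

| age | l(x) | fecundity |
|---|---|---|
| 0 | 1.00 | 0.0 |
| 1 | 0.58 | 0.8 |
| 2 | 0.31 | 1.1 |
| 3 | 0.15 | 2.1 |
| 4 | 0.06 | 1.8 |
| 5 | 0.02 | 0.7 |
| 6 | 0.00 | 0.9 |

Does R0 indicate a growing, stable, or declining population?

growing

R0 = Σ lx·mx = 0 + 0.464 + 0.341 + 0.315 + 0.108 + 0.014 + 0 = 1.242
R0 > 1, so the population is growing.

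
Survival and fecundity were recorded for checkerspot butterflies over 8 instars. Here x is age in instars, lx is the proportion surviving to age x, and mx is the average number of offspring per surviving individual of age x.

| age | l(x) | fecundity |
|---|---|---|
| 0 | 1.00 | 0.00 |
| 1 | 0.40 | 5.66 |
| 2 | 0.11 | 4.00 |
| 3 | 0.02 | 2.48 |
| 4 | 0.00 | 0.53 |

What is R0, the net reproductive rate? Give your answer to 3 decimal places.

2.754

lx·mx by age: 0, 2.264, 0.44, 0.0496, 0
R0 = Σ lx·mx = 2.7536 → 2.754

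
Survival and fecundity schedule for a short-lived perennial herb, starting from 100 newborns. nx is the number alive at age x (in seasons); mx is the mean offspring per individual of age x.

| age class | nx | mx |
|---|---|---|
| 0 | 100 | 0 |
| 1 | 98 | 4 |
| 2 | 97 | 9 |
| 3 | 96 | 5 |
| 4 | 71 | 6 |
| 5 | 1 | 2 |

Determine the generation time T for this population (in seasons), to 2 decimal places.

lx = nx/n0 = nx/100: 1, 0.98, 0.97, 0.96, 0.71, 0.01
lx·mx: 0, 3.92, 8.73, 4.8, 4.26, 0.02 → R0 = 21.73
x·lx·mx: 0, 3.92, 17.46, 14.4, 17.04, 0.1 → Σ = 52.92
T = 52.92 / 21.73 = 2.435343… → 2.44

2.44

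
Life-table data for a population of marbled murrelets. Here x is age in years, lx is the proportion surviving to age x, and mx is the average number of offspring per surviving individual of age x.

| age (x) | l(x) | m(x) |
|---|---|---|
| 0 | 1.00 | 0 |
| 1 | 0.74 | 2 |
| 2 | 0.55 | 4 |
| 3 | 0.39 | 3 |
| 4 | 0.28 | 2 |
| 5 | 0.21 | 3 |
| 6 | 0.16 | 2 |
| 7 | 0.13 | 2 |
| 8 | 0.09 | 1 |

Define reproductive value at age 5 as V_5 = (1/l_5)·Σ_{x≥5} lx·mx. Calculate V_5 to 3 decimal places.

6.190

lx·mx for x ≥ 5: 0.63, 0.32, 0.26, 0.09 → sum = 1.3
V_5 = 1.3 / l_5 = 1.3 / 0.21 = 6.190476… → 6.190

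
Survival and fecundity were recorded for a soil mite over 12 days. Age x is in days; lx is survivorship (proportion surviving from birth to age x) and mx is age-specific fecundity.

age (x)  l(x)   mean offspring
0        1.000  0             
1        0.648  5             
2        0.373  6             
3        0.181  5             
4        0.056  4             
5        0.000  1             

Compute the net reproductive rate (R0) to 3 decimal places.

6.607

lx·mx by age: 0, 3.24, 2.238, 0.905, 0.224, 0
R0 = Σ lx·mx = 6.607 → 6.607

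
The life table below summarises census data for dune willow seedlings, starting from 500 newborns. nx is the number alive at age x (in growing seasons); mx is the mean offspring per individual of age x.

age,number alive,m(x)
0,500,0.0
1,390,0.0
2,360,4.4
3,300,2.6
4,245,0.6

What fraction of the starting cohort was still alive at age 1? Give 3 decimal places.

0.780

l_1 = n_1/n_0 = 390/500 = 0.78 → 0.780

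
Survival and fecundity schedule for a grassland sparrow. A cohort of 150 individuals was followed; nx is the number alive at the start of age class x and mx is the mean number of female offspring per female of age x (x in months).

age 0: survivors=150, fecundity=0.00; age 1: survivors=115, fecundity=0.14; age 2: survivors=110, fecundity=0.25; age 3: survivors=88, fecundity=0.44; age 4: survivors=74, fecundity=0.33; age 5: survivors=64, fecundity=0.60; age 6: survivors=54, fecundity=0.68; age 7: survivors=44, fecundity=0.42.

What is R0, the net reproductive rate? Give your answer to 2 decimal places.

1.34

lx = nx/n0 = nx/150: 1, 0.76667…, 0.73333…, 0.58667…, 0.49333…, 0.42667…, 0.36, 0.29333…
lx·mx by age: 0, 0.107333…, 0.183333…, 0.258133…, 0.1628…, 0.256…, 0.2448, 0.1232…
R0 = Σ lx·mx = 1.3356… → 1.34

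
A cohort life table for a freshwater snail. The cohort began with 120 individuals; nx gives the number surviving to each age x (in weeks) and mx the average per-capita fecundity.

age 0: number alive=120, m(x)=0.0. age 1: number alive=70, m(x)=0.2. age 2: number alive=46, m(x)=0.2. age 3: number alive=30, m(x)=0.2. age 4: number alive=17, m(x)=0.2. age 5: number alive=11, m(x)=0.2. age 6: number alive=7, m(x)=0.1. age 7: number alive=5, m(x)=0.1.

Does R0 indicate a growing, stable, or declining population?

lx = nx/n0 = nx/120: 1, 0.58333…, 0.38333…, 0.25, 0.14167…, 0.09167…, 0.05833…, 0.04167…
R0 = Σ lx·mx = 0 + 0.116667… + 0.076667… + 0.05 + 0.028333… + 0.018333… + 0.005833… + 0.004167… = 0.3…
R0 < 1, so the population is declining.

declining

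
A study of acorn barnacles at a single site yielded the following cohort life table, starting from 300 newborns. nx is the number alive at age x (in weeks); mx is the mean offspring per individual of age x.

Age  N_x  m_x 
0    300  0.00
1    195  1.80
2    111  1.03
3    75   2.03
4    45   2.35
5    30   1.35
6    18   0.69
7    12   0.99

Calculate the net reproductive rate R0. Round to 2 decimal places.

2.63

lx = nx/n0 = nx/300: 1, 0.65, 0.37, 0.25, 0.15, 0.1, 0.06, 0.04
lx·mx by age: 0, 1.17, 0.3811, 0.5075, 0.3525, 0.135, 0.0414, 0.0396
R0 = Σ lx·mx = 2.6271 → 2.63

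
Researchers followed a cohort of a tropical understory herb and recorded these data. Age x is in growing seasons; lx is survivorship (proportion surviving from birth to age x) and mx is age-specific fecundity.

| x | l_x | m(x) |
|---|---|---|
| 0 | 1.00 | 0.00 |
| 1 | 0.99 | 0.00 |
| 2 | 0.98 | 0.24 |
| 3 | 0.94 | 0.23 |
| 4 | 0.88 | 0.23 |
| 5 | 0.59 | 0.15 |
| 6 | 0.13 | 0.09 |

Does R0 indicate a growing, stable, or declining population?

declining

R0 = Σ lx·mx = 0 + 0 + 0.2352 + 0.2162 + 0.2024 + 0.0885 + 0.0117 = 0.754
R0 < 1, so the population is declining.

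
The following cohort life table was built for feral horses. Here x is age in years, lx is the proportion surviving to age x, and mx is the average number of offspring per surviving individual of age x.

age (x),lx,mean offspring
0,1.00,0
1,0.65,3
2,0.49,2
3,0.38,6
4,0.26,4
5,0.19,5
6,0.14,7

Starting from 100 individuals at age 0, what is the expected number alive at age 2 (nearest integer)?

Expected survivors = N0 · l_2 = 100 × 0.49 = 49 → 49

49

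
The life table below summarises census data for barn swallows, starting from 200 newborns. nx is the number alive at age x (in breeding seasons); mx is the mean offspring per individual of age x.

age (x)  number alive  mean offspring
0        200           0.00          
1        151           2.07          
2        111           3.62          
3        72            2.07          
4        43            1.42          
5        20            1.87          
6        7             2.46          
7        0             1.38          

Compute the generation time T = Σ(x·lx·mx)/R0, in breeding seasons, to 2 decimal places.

2.14

lx = nx/n0 = nx/200: 1, 0.755, 0.555, 0.36, 0.215, 0.1, 0.035, 0
lx·mx: 0, 1.56285, 2.0091, 0.7452, 0.3053, 0.187, 0.0861, 0 → R0 = 4.89555
x·lx·mx: 0, 1.56285, 4.0182, 2.2356, 1.2212, 0.935, 0.5166, 0 → Σ = 10.48945
T = 10.48945 / 4.89555 = 2.14265… → 2.14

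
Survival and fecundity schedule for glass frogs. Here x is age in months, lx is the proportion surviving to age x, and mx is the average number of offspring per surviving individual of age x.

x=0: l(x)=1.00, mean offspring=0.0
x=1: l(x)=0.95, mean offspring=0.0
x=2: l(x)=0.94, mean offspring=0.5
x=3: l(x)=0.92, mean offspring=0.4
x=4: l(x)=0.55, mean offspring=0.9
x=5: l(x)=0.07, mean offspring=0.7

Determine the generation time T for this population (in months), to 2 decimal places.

3.09

lx·mx: 0, 0, 0.47, 0.368, 0.495, 0.049 → R0 = 1.382
x·lx·mx: 0, 0, 0.94, 1.104, 1.98, 0.245 → Σ = 4.269
T = 4.269 / 1.382 = 3.089001… → 3.09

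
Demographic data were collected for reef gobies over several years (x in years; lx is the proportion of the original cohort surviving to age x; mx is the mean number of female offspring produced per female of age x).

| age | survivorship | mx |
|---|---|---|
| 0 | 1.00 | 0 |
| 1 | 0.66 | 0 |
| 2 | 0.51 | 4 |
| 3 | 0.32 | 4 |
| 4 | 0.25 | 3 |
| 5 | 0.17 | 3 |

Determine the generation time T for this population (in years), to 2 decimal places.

lx·mx: 0, 0, 2.04, 1.28, 0.75, 0.51 → R0 = 4.58
x·lx·mx: 0, 0, 4.08, 3.84, 3, 2.55 → Σ = 13.47
T = 13.47 / 4.58 = 2.941048… → 2.94

2.94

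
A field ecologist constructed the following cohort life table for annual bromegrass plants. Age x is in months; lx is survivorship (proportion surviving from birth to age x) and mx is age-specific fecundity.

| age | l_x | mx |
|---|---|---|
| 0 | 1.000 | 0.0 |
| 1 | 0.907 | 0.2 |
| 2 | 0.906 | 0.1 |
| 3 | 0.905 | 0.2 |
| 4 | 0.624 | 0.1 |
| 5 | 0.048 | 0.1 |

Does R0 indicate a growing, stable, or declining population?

R0 = Σ lx·mx = 0 + 0.1814 + 0.0906 + 0.181 + 0.0624 + 0.0048 = 0.5202
R0 < 1, so the population is declining.

declining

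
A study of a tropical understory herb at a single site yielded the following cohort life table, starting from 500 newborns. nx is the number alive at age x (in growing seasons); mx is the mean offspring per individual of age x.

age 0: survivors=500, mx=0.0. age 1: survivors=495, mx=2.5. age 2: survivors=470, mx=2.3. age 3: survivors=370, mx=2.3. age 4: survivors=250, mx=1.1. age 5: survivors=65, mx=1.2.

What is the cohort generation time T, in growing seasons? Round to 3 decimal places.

lx = nx/n0 = nx/500: 1, 0.99, 0.94, 0.74, 0.5, 0.13
lx·mx: 0, 2.475, 2.162, 1.702, 0.55, 0.156 → R0 = 7.045
x·lx·mx: 0, 2.475, 4.324, 5.106, 2.2, 0.78 → Σ = 14.885
T = 14.885 / 7.045 = 2.112846… → 2.113

2.113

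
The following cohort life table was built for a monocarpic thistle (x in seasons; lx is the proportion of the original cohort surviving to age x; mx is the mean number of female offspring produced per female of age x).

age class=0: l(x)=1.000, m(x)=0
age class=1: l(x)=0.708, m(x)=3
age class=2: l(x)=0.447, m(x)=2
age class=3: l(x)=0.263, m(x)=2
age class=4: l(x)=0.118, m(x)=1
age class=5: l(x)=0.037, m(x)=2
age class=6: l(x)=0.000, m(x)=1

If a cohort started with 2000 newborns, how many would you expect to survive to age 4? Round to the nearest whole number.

Expected survivors = N0 · l_4 = 2000 × 0.118 = 236 → 236

236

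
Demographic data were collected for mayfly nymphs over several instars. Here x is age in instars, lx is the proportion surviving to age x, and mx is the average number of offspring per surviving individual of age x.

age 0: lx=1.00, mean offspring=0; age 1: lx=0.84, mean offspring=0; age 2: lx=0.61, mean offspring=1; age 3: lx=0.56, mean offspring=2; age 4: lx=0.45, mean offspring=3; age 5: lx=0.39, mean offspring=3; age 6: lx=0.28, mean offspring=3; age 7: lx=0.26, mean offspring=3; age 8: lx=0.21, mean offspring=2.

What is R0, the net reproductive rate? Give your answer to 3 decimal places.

lx·mx by age: 0, 0, 0.61, 1.12, 1.35, 1.17, 0.84, 0.78, 0.42
R0 = Σ lx·mx = 6.29 → 6.290

6.290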